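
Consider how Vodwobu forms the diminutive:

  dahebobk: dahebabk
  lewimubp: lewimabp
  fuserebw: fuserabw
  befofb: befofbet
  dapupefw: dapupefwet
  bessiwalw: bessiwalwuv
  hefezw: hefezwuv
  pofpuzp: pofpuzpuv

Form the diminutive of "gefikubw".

gefikabw

fuserebw and dapupefw both end in -w yet inflect differently (fuserabw, dapupefwet), so the final letter is not what conditions the rule; the second-to-last letter is.
"gefikubw" has second-to-last letter 'b'. The stems whose second-to-last letter is 'b' (dahebobk → dahebabk, lewimubp → lewimabp, fuserebw → fuserabw) change the last vowel to 'a'.
The other patterns: stems whose second-to-last letter is 'f' add -et; stems whose second-to-last letter is 'l' or 'z' add -uv.
So gefikubw → gefikabw.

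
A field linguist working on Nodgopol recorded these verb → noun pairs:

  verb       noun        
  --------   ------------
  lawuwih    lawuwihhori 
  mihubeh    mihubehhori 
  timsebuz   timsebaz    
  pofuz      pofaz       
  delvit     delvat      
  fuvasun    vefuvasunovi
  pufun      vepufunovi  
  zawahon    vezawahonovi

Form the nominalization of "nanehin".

lawuwih and delvit both have last vowel 'i' yet inflect differently (lawuwihhori, delvat), so the last vowel is not what conditions the rule; the final letter is.
"nanehin" ends in -n. The stems ending in -n (fuvasun → vefuvasunovi, pufun → vepufunovi, zawahon → vezawahonovi) add ve- … -ovi around the stem.
The other patterns: stems ending in -h double the final consonant and add -ori; stems ending in -t or -z change the last vowel to 'a'.
So nanehin → venanehinovi.

venanehinovi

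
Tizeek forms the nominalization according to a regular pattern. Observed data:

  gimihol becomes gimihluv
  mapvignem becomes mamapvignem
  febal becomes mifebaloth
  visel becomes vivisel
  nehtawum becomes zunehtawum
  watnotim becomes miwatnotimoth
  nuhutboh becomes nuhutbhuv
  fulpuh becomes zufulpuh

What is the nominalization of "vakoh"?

vakhuv

"vakoh" has last vowel 'o'. The stems whose last vowel is 'o' (nuhutboh → nuhutbhuv, gimihol → gimihluv) delete the last vowel and add -uv.
The other patterns: stems whose last vowel is 'e' repeat the first consonant+vowel as a prefix; stems whose last vowel is 'u' add the prefix zu-; stems whose last vowel is 'a' or 'i' add mi- … -oth around the stem.
So vakoh → vakhuv.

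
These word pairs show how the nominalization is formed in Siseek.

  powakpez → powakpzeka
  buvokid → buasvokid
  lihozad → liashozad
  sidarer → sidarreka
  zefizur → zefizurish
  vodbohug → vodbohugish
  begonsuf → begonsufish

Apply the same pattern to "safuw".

safuwish

zefizur and sidarer both end in -r yet inflect differently (zefizurish, sidarreka), so the final letter is not what conditions the rule; the last vowel is.
"safuw" has last vowel 'u'. The stems whose last vowel is 'u' (vodbohug → vodbohugish, begonsuf → begonsufish, zefizur → zefizurish) add -ish.
The other patterns: stems whose last vowel is 'e' delete the last vowel and add -eka; stems whose last vowel is 'a' or 'i' insert -as- after the first vowel.
So safuw → safuwish.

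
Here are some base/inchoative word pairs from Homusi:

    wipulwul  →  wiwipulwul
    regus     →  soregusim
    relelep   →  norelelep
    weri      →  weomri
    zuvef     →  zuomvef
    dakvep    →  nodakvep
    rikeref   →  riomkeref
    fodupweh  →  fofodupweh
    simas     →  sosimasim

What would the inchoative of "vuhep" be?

fodupweh and relelep both have last vowel 'e' yet inflect differently (fofodupweh, norelelep), so the last vowel is not what conditions the rule; the final letter is.
"vuhep" ends in -p. The stems ending in -p (relelep → norelelep, dakvep → nodakvep) add the prefix no-.
The other patterns: stems ending in -h or -l repeat the first consonant+vowel as a prefix; stems ending in -s add so- … -im around the stem; stems ending in -f or -i insert -om- after the first vowel.
So vuhep → novuhep.

novuhep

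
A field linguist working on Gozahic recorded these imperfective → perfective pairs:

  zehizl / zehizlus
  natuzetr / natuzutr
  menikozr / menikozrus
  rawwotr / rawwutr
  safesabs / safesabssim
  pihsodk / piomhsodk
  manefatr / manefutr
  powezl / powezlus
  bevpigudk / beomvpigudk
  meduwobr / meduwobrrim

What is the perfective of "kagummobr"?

kagummobrrim

natuzetr and menikozr both end in -r yet inflect differently (natuzutr, menikozrus), so the final letter is not what conditions the rule; the second-to-last letter is.
"kagummobr" has second-to-last letter 'b'. The stems whose second-to-last letter is 'b' (meduwobr → meduwobrrim, safesabs → safesabssim) double the final consonant and add -im.
The other patterns: stems whose second-to-last letter is 't' change the last vowel to 'u'; stems whose second-to-last letter is 'z' add -us; stems whose second-to-last letter is 'd' insert -om- after the first vowel.
So kagummobr → kagummobrrim.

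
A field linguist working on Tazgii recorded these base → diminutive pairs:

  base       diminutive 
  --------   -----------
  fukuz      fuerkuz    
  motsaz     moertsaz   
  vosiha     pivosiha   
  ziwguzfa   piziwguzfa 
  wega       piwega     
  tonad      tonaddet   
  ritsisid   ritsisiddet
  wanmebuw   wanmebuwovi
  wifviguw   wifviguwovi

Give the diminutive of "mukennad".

motsaz and vosiha both have last vowel 'a' yet inflect differently (moertsaz, pivosiha), so the last vowel is not what conditions the rule; the final letter is.
"mukennad" ends in -d. The stems ending in -d (tonad → tonaddet, ritsisid → ritsisiddet) double the final consonant and add -et.
So mukennad → mukennaddet.

mukennaddet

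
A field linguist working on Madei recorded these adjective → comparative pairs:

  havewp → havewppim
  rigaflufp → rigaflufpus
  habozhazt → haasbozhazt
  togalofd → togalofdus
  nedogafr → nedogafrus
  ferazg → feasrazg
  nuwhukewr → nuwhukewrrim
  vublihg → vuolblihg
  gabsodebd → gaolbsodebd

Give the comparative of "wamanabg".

havewp and rigaflufp both end in -p yet inflect differently (havewppim, rigaflufpus), so the final letter is not what conditions the rule; the second-to-last letter is.
"wamanabg" has second-to-last letter 'b'. The one such stem in the data (gabsodebd → gaolbsodebd) inserts -ol- after the first vowel (as does vublihg), so the same rule applies.
The other patterns: stems whose second-to-last letter is 'w' double the final consonant and add -im; stems whose second-to-last letter is 'f' add -us; stems whose second-to-last letter is 'z' insert -as- after the first vowel.
So wamanabg → waolmanabg.

waolmanabg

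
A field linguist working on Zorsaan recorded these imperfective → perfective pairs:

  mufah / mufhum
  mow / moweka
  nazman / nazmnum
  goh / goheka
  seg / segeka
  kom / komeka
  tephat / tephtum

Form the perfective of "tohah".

"tohah" has 2 vowels. The stems with 2 vowels (mufah → mufhum, tephat → tephtum, nazman → nazmnum) delete the last vowel and add -um.
So tohah → tohhum.

tohhum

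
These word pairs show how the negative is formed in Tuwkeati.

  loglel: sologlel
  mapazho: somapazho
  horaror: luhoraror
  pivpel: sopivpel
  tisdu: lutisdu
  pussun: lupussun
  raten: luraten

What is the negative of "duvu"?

"duvu" ends in -u. The one such stem in the data (tisdu → lutisdu) adds the prefix lu-, so the same rule applies.
The other pattern: stems ending in -l or -o add the prefix so-.
So duvu → luduvu.

luduvu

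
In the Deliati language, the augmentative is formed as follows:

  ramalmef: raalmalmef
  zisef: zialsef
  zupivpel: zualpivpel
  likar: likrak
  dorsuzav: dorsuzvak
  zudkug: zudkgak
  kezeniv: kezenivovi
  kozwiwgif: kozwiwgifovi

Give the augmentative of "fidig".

fidigovi

dorsuzav and kezeniv both end in -v yet inflect differently (dorsuzvak, kezenivovi), so the final letter is not what conditions the rule; the last vowel is.
"fidig" has last vowel 'i'. The stems whose last vowel is 'i' (kezeniv → kezenivovi, kozwiwgif → kozwiwgifovi) add -ovi.
The other patterns: stems whose last vowel is 'e' insert -al- after the first vowel; stems whose last vowel is 'a' or 'u' delete the last vowel and add -ak.
So fidig → fidigovi.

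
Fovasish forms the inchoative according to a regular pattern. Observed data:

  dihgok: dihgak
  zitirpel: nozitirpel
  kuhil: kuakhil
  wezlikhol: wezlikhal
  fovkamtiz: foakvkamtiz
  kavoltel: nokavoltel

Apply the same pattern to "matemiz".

wezlikhol and kavoltel both end in -l yet inflect differently (wezlikhal, nokavoltel), so the final letter is not what conditions the rule; the last vowel is.
"matemiz" has last vowel 'i'. The stems whose last vowel is 'i' (fovkamtiz → foakvkamtiz, kuhil → kuakhil) insert -ak- after the first vowel.
So matemiz → maaktemiz.

maaktemiz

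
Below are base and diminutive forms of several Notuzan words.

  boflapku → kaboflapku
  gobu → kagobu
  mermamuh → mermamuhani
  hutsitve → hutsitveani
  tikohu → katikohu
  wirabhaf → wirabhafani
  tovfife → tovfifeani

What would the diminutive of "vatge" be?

tikohu and mermamuh both have last vowel 'u' yet inflect differently (katikohu, mermamuhani), so the last vowel is not what conditions the rule; the final letter is.
"vatge" ends in -e. The stems ending in -e (tovfife → tovfifeani, hutsitve → hutsitveani) add -ani.
The other pattern: stems ending in -u add the prefix ka-.
So vatge → vatgeani.

vatgeani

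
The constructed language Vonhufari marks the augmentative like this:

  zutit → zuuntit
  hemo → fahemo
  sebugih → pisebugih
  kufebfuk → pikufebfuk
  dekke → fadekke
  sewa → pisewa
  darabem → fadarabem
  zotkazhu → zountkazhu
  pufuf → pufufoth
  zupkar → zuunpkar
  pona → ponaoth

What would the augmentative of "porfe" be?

pona and sewa both end in -a yet inflect differently (ponaoth, pisewa), so the final letter is not what conditions the rule; the first letter is.
"porfe" begins with p-. The stems beginning with p- (pufuf → pufufoth, pona → ponaoth) add -oth.
The other patterns: stems beginning with z- insert -un- after the first vowel; stems beginning with d- or h- add the prefix fa-; stems beginning with k- or s- add the prefix pi-.
So porfe → porfeoth.

porfeoth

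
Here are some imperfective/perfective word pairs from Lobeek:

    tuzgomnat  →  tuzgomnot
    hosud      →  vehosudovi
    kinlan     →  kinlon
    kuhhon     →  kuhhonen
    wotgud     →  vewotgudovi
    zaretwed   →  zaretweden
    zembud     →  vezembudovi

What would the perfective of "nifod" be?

nifoden

kinlan and kuhhon both end in -n yet inflect differently (kinlon, kuhhonen), so the final letter is not what conditions the rule; the last vowel is.
"nifod" has last vowel 'o'. The one such stem in the data (kuhhon → kuhhonen) adds -en, so the same rule applies.
The other patterns: stems whose last vowel is 'a' change the last vowel to 'o'; stems whose last vowel is 'u' add ve- … -ovi around the stem.
So nifod → nifoden.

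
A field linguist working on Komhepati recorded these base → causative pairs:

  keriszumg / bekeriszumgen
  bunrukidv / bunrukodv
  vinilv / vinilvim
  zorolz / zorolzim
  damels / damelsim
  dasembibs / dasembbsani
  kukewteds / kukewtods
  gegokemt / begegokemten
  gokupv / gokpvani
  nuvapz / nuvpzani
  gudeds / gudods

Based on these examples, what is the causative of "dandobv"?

"dandobv" has second-to-last letter 'b'. The one such stem in the data (dasembibs → dasembbsani) deletes the last vowel and adds -ani (as do gokupv, nuvapz), so the same rule applies.
So dandobv → dandbvani.

dandbvani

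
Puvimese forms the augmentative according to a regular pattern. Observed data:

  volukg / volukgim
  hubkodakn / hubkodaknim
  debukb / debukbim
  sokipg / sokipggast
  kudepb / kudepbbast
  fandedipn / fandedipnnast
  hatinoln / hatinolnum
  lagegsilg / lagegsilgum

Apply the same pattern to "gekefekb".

volukg and sokipg both end in -g yet inflect differently (volukgim, sokipggast), so the final letter is not what conditions the rule; the second-to-last letter is.
"gekefekb" has second-to-last letter 'k'. The stems whose second-to-last letter is 'k' (volukg → volukgim, hubkodakn → hubkodaknim, debukb → debukbim) add -im.
So gekefekb → gekefekbim.

gekefekbim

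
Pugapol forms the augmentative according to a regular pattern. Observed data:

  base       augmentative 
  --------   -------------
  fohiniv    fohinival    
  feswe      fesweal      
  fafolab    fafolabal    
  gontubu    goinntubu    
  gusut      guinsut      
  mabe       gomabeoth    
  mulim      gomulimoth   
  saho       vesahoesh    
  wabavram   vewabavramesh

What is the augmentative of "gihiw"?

"gihiw" begins with g-. The stems beginning with g- (gontubu → goinntubu, gusut → guinsut) insert -in- after the first vowel.
The other patterns: stems beginning with f- add -al; stems beginning with m- add go- … -oth around the stem; stems beginning with s- or w- add ve- … -esh around the stem.
So gihiw → giinhiw.

giinhiw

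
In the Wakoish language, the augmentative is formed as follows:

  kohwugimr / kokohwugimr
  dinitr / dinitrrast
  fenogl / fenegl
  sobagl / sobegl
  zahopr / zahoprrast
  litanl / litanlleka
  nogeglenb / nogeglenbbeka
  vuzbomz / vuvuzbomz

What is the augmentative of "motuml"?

momotuml

sobagl and litanl both end in -l yet inflect differently (sobegl, litanlleka), so the final letter is not what conditions the rule; the second-to-last letter is.
"motuml" has second-to-last letter 'm'. The stems whose second-to-last letter is 'm' (vuzbomz → vuvuzbomz, kohwugimr → kokohwugimr) repeat the first consonant+vowel as a prefix.
The other patterns: stems whose second-to-last letter is 'g' change the last vowel to 'e'; stems whose second-to-last letter is 'n' double the final consonant and add -eka; stems whose second-to-last letter is 'p' or 't' double the final consonant and add -ast.
So motuml → momotuml.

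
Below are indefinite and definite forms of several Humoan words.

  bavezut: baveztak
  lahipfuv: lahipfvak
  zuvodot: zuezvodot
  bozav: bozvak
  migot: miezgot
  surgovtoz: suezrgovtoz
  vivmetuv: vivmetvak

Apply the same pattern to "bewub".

zuvodot and bavezut both end in -t yet inflect differently (zuezvodot, baveztak), so the final letter is not what conditions the rule; the last vowel is.
"bewub" has last vowel 'u'. The stems whose last vowel is 'u' (lahipfuv → lahipfvak, bavezut → baveztak, vivmetuv → vivmetvak) delete the last vowel and add -ak.
The other pattern: stems whose last vowel is 'o' insert -ez- after the first vowel.
So bewub → bewbak.

bewbak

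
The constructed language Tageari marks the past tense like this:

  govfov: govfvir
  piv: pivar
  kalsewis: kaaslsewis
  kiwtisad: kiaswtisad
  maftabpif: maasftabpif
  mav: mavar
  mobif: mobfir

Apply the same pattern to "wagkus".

wagksir

piv and govfov both end in -v yet inflect differently (pivar, govfvir), so the final letter is not what conditions the rule; the number of vowels is.
"wagkus" has 2 vowels. The stems with 2 vowels (govfov → govfvir, mobif → mobfir) delete the last vowel and add -ir.
The other patterns: stems with 1 vowel add -ar; stems with 3 vowels insert -as- after the first vowel.
So wagkus → wagksir.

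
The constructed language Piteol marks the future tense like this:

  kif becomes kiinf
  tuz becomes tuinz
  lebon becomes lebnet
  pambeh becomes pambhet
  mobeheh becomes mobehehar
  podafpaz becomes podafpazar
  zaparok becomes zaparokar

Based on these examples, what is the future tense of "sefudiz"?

sefudizar

pambeh and mobeheh both end in -h yet inflect differently (pambhet, mobehehar), so the final letter is not what conditions the rule; the number of vowels is.
"sefudiz" has 3 vowels. The stems with 3 vowels (mobeheh → mobehehar, podafpaz → podafpazar, zaparok → zaparokar) add -ar.
The other patterns: stems with 1 vowel insert -in- after the first vowel; stems with 2 vowels delete the last vowel and add -et.
So sefudiz → sefudizar.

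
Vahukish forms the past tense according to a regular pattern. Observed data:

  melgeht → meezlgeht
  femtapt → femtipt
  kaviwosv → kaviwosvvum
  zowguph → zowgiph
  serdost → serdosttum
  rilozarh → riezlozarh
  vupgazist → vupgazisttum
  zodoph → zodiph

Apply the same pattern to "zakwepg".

serdost and femtapt both end in -t yet inflect differently (serdosttum, femtipt), so the final letter is not what conditions the rule; the second-to-last letter is.
"zakwepg" has second-to-last letter 'p'. The stems whose second-to-last letter is 'p' (zowguph → zowgiph, femtapt → femtipt, zodoph → zodiph) change the last vowel to 'i'.
The other patterns: stems whose second-to-last letter is 's' double the final consonant and add -um; stems whose second-to-last letter is 'h' or 'r' insert -ez- after the first vowel.
So zakwepg → zakwipg.

zakwipg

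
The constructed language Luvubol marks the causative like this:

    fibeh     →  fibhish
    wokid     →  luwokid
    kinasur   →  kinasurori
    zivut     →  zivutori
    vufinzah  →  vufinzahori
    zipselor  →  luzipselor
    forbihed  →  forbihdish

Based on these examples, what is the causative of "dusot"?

"dusot" has last vowel 'o'. The one such stem in the data (zipselor → luzipselor) adds the prefix lu-, so the same rule applies.
So dusot → ludusot.

ludusot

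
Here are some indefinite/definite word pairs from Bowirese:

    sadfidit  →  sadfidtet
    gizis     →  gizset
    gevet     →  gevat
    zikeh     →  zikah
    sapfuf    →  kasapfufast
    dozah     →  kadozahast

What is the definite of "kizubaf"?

sadfidit and gevet both end in -t yet inflect differently (sadfidtet, gevat), so the final letter is not what conditions the rule; the last vowel is.
"kizubaf" has last vowel 'a'. The one such stem in the data (dozah → kadozahast) adds ka- … -ast around the stem, so the same rule applies.
So kizubaf → kakizubafast.

kakizubafast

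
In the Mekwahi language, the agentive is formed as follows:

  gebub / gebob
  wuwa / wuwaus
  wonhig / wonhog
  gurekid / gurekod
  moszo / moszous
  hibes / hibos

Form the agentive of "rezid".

wonhig and wuwa both begin with w- yet inflect differently (wonhog, wuwaus), so the first letter is not what conditions the rule; whether the stem ends in a vowel or a consonant is.
"rezid" ends in a consonant. The stems ending in a consonant (wonhig → wonhog, gurekid → gurekod, hibes → hibos) change the last vowel to 'o'.
The other pattern: stems ending in a vowel add -us.
So rezid → rezod.

rezod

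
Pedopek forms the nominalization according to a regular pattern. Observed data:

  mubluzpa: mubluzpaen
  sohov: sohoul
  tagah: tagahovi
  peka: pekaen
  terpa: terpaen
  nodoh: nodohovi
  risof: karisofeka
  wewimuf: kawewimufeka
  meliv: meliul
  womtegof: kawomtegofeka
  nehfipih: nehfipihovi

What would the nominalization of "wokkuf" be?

kawokkufeka

womtegof and sohov both have last vowel 'o' yet inflect differently (kawomtegofeka, sohoul), so the last vowel is not what conditions the rule; the final letter is.
"wokkuf" ends in -f. The stems ending in -f (womtegof → kawomtegofeka, risof → karisofeka, wewimuf → kawewimufeka) add ka- … -eka around the stem.
The other patterns: stems ending in -a add -en; stems ending in -v drop the final letter and add -ul; stems ending in -h add -ovi.
So wokkuf → kawokkufeka.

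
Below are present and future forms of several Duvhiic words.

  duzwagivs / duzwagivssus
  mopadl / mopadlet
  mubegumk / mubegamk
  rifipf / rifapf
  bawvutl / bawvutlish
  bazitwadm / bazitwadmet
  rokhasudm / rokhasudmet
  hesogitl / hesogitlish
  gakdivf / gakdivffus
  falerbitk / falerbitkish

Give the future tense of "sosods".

sosodset

"sosods" has second-to-last letter 'd'. The stems whose second-to-last letter is 'd' (rokhasudm → rokhasudmet, bazitwadm → bazitwadmet, mopadl → mopadlet) add -et.
The other patterns: stems whose second-to-last letter is 't' add -ish; stems whose second-to-last letter is 'v' double the final consonant and add -us; stems whose second-to-last letter is 'm' or 'p' change the last vowel to 'a'.
So sosods → sosodset.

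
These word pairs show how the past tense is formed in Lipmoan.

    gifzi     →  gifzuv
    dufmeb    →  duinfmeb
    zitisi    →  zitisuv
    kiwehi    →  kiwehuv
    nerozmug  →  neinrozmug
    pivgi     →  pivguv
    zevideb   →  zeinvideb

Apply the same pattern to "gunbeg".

guinnbeg

zitisi and zevideb both begin with z- yet inflect differently (zitisuv, zeinvideb), so the first letter is not what conditions the rule; the final letter is.
"gunbeg" ends in -g. The one such stem in the data (nerozmug → neinrozmug) inserts -in- after the first vowel (as do zevideb, dufmeb), so the same rule applies.
So gunbeg → guinnbeg.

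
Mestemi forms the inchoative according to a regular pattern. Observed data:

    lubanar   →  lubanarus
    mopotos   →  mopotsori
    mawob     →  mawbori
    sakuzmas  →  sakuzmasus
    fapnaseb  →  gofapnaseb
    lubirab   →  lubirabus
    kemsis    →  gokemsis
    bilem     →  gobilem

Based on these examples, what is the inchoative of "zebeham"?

mopotos and sakuzmas both end in -s yet inflect differently (mopotsori, sakuzmasus), so the final letter is not what conditions the rule; the last vowel is.
"zebeham" has last vowel 'a'. The stems whose last vowel is 'a' (sakuzmas → sakuzmasus, lubirab → lubirabus, lubanar → lubanarus) add -us.
The other patterns: stems whose last vowel is 'o' delete the last vowel and add -ori; stems whose last vowel is 'e' or 'i' add the prefix go-.
So zebeham → zebehamus.

zebehamus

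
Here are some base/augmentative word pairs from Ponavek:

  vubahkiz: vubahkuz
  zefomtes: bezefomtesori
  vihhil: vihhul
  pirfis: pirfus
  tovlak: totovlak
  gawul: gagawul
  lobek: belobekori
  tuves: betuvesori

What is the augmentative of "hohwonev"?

"hohwonev" has last vowel 'e'. The stems whose last vowel is 'e' (lobek → belobekori, tuves → betuvesori, zefomtes → bezefomtesori) add be- … -ori around the stem.
So hohwonev → behohwonevori.

behohwonevori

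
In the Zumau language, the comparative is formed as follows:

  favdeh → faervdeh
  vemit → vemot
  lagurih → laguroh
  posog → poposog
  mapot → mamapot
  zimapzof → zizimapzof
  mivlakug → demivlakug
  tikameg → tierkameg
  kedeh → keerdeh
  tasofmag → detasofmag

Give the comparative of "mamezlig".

tikameg and tasofmag both end in -g yet inflect differently (tierkameg, detasofmag), so the final letter is not what conditions the rule; the last vowel is.
"mamezlig" has last vowel 'i'. The stems whose last vowel is 'i' (vemit → vemot, lagurih → laguroh) change the last vowel to 'o'.
So mamezlig → mamezlog.

mamezlog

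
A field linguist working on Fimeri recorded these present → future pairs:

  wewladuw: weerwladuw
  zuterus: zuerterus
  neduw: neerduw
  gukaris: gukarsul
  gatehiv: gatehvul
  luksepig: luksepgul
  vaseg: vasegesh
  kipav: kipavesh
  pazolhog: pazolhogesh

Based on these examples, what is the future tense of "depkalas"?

depkalasesh

"depkalas" has last vowel 'a'. The one such stem in the data (kipav → kipavesh) adds -esh, so the same rule applies.
So depkalas → depkalasesh.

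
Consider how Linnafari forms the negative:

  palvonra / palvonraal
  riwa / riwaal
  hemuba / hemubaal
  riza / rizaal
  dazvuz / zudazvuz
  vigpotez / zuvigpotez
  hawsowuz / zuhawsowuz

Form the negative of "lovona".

hemuba and hawsowuz both begin with h- yet inflect differently (hemubaal, zuhawsowuz), so the first letter is not what conditions the rule; the final letter is.
"lovona" ends in -a. The stems ending in -a (palvonra → palvonraal, riwa → riwaal, hemuba → hemubaal) add -al.
So lovona → lovonaal.

lovonaal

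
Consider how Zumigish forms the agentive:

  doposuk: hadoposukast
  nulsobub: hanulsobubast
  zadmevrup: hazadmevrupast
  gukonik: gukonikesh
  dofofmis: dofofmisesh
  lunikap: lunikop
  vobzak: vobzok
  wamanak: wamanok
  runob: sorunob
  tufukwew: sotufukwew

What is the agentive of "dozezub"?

hadozezubast

"dozezub" has last vowel 'u'. The stems whose last vowel is 'u' (doposuk → hadoposukast, nulsobub → hanulsobubast, zadmevrup → hazadmevrupast) add ha- … -ast around the stem.
The other patterns: stems whose last vowel is 'i' add -esh; stems whose last vowel is 'a' change the last vowel to 'o'; stems whose last vowel is 'e' or 'o' add the prefix so-.
So dozezub → hadozezubast.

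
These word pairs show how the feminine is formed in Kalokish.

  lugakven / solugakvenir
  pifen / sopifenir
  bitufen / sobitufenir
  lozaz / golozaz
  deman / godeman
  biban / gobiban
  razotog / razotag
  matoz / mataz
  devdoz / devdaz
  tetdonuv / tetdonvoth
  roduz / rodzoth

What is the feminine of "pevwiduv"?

lugakven and deman both end in -n yet inflect differently (solugakvenir, godeman), so the final letter is not what conditions the rule; the last vowel is.
"pevwiduv" has last vowel 'u'. The stems whose last vowel is 'u' (tetdonuv → tetdonvoth, roduz → rodzoth) delete the last vowel and add -oth.
The other patterns: stems whose last vowel is 'e' add so- … -ir around the stem; stems whose last vowel is 'a' add the prefix go-; stems whose last vowel is 'o' change the last vowel to 'a'.
So pevwiduv → pevwidvoth.

pevwidvoth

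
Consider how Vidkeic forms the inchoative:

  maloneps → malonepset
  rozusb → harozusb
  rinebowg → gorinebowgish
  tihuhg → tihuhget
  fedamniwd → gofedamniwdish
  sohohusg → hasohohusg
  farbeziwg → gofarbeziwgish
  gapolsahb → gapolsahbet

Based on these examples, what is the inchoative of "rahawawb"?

gorahawawbish

rinebowg and sohohusg both end in -g yet inflect differently (gorinebowgish, hasohohusg), so the final letter is not what conditions the rule; the second-to-last letter is.
"rahawawb" has second-to-last letter 'w'. The stems whose second-to-last letter is 'w' (fedamniwd → gofedamniwdish, rinebowg → gorinebowgish, farbeziwg → gofarbeziwgish) add go- … -ish around the stem.
So rahawawb → gorahawawbish.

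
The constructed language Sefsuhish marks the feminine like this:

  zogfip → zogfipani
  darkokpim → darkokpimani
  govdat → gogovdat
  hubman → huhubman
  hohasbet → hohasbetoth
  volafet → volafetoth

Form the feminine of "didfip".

didfipani

"didfip" has last vowel 'i'. The stems whose last vowel is 'i' (zogfip → zogfipani, darkokpim → darkokpimani) add -ani.
The other patterns: stems whose last vowel is 'a' repeat the first consonant+vowel as a prefix; stems whose last vowel is 'e' add -oth.
So didfip → didfipani.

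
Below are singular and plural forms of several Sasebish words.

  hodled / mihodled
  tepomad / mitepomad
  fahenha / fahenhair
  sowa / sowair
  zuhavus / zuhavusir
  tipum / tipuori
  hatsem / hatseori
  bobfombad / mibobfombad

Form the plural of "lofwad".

hodled and hatsem both have last vowel 'e' yet inflect differently (mihodled, hatseori), so the last vowel is not what conditions the rule; the final letter is.
"lofwad" ends in -d. The stems ending in -d (hodled → mihodled, bobfombad → mibobfombad, tepomad → mitepomad) add the prefix mi-.
The other patterns: stems ending in -m drop the final letter and add -ori; stems ending in -a or -s add -ir.
So lofwad → milofwad.

milofwad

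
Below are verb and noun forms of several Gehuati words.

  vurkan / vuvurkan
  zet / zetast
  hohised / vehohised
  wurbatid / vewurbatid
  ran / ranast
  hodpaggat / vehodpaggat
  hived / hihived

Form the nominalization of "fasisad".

vefasisad

ran and vurkan both end in -n yet inflect differently (ranast, vuvurkan), so the final letter is not what conditions the rule; the number of vowels is.
"fasisad" has 3 vowels. The stems with 3 vowels (wurbatid → vewurbatid, hodpaggat → vehodpaggat, hohised → vehohised) add the prefix ve-.
So fasisad → vefasisad.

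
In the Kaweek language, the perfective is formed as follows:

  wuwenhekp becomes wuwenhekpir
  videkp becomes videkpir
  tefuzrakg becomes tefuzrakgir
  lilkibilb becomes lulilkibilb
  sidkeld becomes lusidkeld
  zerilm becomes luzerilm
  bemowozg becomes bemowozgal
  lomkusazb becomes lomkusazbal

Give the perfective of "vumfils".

tefuzrakg and bemowozg both end in -g yet inflect differently (tefuzrakgir, bemowozgal), so the final letter is not what conditions the rule; the second-to-last letter is.
"vumfils" has second-to-last letter 'l'. The stems whose second-to-last letter is 'l' (lilkibilb → lulilkibilb, sidkeld → lusidkeld, zerilm → luzerilm) add the prefix lu-.
So vumfils → luvumfils.

luvumfils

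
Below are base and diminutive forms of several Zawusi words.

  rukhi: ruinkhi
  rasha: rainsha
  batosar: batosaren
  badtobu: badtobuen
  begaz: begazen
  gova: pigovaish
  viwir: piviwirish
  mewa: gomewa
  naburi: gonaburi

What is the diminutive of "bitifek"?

rasha and gova both end in -a yet inflect differently (rainsha, pigovaish), so the final letter is not what conditions the rule; the first letter is.
"bitifek" begins with b-. The stems beginning with b- (batosar → batosaren, badtobu → badtobuen, begaz → begazen) add -en.
The other patterns: stems beginning with r- insert -in- after the first vowel; stems beginning with g- or v- add pi- … -ish around the stem; stems beginning with m- or n- add the prefix go-.
So bitifek → bitifeken.

bitifeken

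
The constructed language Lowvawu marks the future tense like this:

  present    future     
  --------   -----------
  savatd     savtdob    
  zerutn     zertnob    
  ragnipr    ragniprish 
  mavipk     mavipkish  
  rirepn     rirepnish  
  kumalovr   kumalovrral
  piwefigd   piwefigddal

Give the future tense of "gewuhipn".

gewuhipnish

"gewuhipn" has second-to-last letter 'p'. The stems whose second-to-last letter is 'p' (ragnipr → ragniprish, mavipk → mavipkish, rirepn → rirepnish) add -ish.
The other patterns: stems whose second-to-last letter is 't' delete the last vowel and add -ob; stems whose second-to-last letter is 'g' or 'v' double the final consonant and add -al.
So gewuhipn → gewuhipnish.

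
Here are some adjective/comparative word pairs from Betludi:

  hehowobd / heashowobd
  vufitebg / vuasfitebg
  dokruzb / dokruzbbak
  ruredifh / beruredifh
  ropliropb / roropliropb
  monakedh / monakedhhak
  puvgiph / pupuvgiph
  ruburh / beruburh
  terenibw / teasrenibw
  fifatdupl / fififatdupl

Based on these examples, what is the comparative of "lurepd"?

puvgiph and monakedh both end in -h yet inflect differently (pupuvgiph, monakedhhak), so the final letter is not what conditions the rule; the second-to-last letter is.
"lurepd" has second-to-last letter 'p'. The stems whose second-to-last letter is 'p' (fifatdupl → fififatdupl, puvgiph → pupuvgiph, ropliropb → roropliropb) repeat the first consonant+vowel as a prefix.
So lurepd → lulurepd.

lulurepd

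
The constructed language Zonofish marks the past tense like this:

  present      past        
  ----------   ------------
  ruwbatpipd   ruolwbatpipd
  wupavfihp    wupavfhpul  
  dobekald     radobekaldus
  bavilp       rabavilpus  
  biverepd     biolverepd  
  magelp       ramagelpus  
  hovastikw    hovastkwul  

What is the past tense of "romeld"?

ruwbatpipd and dobekald both end in -d yet inflect differently (ruolwbatpipd, radobekaldus), so the final letter is not what conditions the rule; the second-to-last letter is.
"romeld" has second-to-last letter 'l'. The stems whose second-to-last letter is 'l' (bavilp → rabavilpus, dobekald → radobekaldus, magelp → ramagelpus) add ra- … -us around the stem.
The other patterns: stems whose second-to-last letter is 'p' insert -ol- after the first vowel; stems whose second-to-last letter is 'h' or 'k' delete the last vowel and add -ul.
So romeld → raromeldus.

raromeldus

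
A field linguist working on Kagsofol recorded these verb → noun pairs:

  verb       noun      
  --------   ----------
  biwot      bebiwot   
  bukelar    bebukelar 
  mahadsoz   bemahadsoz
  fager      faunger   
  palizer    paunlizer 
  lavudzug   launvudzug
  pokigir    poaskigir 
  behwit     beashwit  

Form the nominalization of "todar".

bukelar and fager both end in -r yet inflect differently (bebukelar, faunger), so the final letter is not what conditions the rule; the last vowel is.
"todar" has last vowel 'a'. The one such stem in the data (bukelar → bebukelar) adds the prefix be-, so the same rule applies.
The other patterns: stems whose last vowel is 'e' or 'u' insert -un- after the first vowel; stems whose last vowel is 'i' insert -as- after the first vowel.
So todar → betodar.

betodar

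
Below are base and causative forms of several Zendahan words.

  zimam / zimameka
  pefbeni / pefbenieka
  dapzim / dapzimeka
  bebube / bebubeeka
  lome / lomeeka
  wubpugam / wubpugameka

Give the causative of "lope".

Every pair shown (zimam → zimameka, pefbeni → pefbenieka, dapzim → dapzimeka, …) follows the same rule: add -eka.
So lope → lopeeka.

lopeeka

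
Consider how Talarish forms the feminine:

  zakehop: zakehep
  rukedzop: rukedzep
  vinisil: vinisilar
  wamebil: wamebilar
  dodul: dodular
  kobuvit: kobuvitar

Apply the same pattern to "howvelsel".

zakehop and vinisil both have 3 vowels yet inflect differently (zakehep, vinisilar), so the number of vowels is not what conditions the rule; the final letter is.
"howvelsel" ends in -l. The stems ending in -l (vinisil → vinisilar, wamebil → wamebilar, dodul → dodular) add -ar.
So howvelsel → howvelselar.

howvelselar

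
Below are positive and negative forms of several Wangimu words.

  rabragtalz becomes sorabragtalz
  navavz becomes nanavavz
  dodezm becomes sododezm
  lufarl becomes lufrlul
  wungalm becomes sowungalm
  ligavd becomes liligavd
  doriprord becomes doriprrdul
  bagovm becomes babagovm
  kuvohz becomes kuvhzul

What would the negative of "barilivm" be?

bagovm and dodezm both end in -m yet inflect differently (babagovm, sododezm), so the final letter is not what conditions the rule; the second-to-last letter is.
"barilivm" has second-to-last letter 'v'. The stems whose second-to-last letter is 'v' (bagovm → babagovm, ligavd → liligavd, navavz → nanavavz) repeat the first consonant+vowel as a prefix.
The other patterns: stems whose second-to-last letter is 'l' or 'z' add the prefix so-; stems whose second-to-last letter is 'h' or 'r' delete the last vowel and add -ul.
So barilivm → babarilivm.

babarilivm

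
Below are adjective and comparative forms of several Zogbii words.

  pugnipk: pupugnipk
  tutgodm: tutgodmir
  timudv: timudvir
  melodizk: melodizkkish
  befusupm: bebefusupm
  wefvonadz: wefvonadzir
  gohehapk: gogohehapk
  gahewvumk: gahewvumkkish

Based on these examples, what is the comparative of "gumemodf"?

gumemodfir

befusupm and tutgodm both end in -m yet inflect differently (bebefusupm, tutgodmir), so the final letter is not what conditions the rule; the second-to-last letter is.
"gumemodf" has second-to-last letter 'd'. The stems whose second-to-last letter is 'd' (wefvonadz → wefvonadzir, tutgodm → tutgodmir, timudv → timudvir) add -ir.
The other patterns: stems whose second-to-last letter is 'p' repeat the first consonant+vowel as a prefix; stems whose second-to-last letter is 'm' or 'z' double the final consonant and add -ish.
So gumemodf → gumemodfir.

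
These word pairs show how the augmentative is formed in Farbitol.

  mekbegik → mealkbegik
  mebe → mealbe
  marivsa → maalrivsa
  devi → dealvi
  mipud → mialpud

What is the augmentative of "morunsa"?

Every pair shown (mekbegik → mealkbegik, mebe → mealbe, marivsa → maalrivsa, …) follows the same rule: insert -al- after the first vowel.
So morunsa → moalrunsa.

moalrunsa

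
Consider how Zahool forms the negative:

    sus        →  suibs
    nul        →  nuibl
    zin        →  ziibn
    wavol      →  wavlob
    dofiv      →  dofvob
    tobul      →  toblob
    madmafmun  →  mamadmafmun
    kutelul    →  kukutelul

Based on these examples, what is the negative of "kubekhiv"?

nul and wavol both end in -l yet inflect differently (nuibl, wavlob), so the final letter is not what conditions the rule; the number of vowels is.
"kubekhiv" has 3 vowels. The stems with 3 vowels (madmafmun → mamadmafmun, kutelul → kukutelul) repeat the first consonant+vowel as a prefix.
The other patterns: stems with 1 vowel insert -ib- after the first vowel; stems with 2 vowels delete the last vowel and add -ob.
So kubekhiv → kukubekhiv.

kukubekhiv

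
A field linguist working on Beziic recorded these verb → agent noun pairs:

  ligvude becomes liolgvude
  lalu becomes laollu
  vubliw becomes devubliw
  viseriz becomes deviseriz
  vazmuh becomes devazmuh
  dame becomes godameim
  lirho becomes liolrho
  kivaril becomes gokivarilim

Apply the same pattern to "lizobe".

liolzobe

ligvude and dame both end in -e yet inflect differently (liolgvude, godameim), so the final letter is not what conditions the rule; the first letter is.
"lizobe" begins with l-. The stems beginning with l- (lalu → laollu, ligvude → liolgvude, lirho → liolrho) insert -ol- after the first vowel.
The other patterns: stems beginning with v- add the prefix de-; stems beginning with d- or k- add go- … -im around the stem.
So lizobe → liolzobe.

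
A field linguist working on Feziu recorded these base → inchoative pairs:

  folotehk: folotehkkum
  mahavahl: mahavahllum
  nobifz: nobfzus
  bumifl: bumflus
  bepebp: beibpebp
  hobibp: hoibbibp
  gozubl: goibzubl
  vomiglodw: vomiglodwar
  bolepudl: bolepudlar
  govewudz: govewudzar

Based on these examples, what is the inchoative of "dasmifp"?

mahavahl and bumifl both end in -l yet inflect differently (mahavahllum, bumflus), so the final letter is not what conditions the rule; the second-to-last letter is.
"dasmifp" has second-to-last letter 'f'. The stems whose second-to-last letter is 'f' (nobifz → nobfzus, bumifl → bumflus) delete the last vowel and add -us.
The other patterns: stems whose second-to-last letter is 'h' double the final consonant and add -um; stems whose second-to-last letter is 'b' insert -ib- after the first vowel; stems whose second-to-last letter is 'd' add -ar.
So dasmifp → dasmfpus.

dasmfpus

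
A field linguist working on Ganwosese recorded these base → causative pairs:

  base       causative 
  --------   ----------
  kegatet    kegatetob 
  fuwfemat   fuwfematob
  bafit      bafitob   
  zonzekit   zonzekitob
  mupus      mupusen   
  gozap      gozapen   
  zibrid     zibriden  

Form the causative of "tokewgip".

"tokewgip" ends in -p. The one such stem in the data (gozap → gozapen) adds -en, so the same rule applies.
The other pattern: stems ending in -t add -ob.
So tokewgip → tokewgipen.

tokewgipen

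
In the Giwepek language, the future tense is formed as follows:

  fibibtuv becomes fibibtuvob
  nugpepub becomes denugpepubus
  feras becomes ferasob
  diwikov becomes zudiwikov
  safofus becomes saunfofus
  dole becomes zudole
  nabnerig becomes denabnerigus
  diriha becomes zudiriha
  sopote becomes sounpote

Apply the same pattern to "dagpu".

"dagpu" begins with d-. The stems beginning with d- (diwikov → zudiwikov, diriha → zudiriha, dole → zudole) add the prefix zu-.
So dagpu → zudagpu.

zudagpu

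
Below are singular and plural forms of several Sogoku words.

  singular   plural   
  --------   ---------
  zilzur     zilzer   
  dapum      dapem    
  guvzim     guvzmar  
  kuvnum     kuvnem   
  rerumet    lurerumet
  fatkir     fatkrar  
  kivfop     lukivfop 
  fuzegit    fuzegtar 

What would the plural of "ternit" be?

terntar

guvzim and kuvnum both end in -m yet inflect differently (guvzmar, kuvnem), so the final letter is not what conditions the rule; the last vowel is.
"ternit" has last vowel 'i'. The stems whose last vowel is 'i' (fatkir → fatkrar, guvzim → guvzmar, fuzegit → fuzegtar) delete the last vowel and add -ar.
The other patterns: stems whose last vowel is 'u' change the last vowel to 'e'; stems whose last vowel is 'e' or 'o' add the prefix lu-.
So ternit → terntar.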